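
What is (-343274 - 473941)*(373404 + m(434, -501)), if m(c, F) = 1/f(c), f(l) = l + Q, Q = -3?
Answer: -131520232606875/431 ≈ -3.0515e+11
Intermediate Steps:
f(l) = -3 + l (f(l) = l - 3 = -3 + l)
m(c, F) = 1/(-3 + c)
(-343274 - 473941)*(373404 + m(434, -501)) = (-343274 - 473941)*(373404 + 1/(-3 + 434)) = -817215*(373404 + 1/431) = -817215*160937125/431 = -131520232606875/431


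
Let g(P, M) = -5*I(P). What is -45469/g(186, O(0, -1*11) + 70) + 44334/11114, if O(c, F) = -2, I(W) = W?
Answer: 273286543/5168010 ≈ 52.880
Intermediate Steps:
g(P, M) = -5*P
-45469/g(186, O(0, -1*11) + 70) + 44334/11114 = -45469/((-5*186)) + 44334/11114 = -45469/(-930) + 44334*(1/11114) = -45469*(-1/930) + 22167/5557 = 45469/930 + 22167/5557 = 273286543/5168010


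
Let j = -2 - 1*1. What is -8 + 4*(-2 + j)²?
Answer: 92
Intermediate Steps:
j = -3 (j = -2 - 1 = -3)
-8 + 4*(-2 + j)² = -8 + 4*(-2 - 3)² = -8 + 4*(-5)² = -8 + 4*25 = -8 + 100 = 92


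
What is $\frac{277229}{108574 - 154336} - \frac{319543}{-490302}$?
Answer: $- \frac{10108583866}{1869766677} \approx -5.4063$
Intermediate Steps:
$\frac{277229}{108574 - 154336} - \frac{319543}{-490302} = \frac{277229}{108574 - 154336} - - \frac{319543}{490302} = \frac{277229}{-45762} + \frac{319543}{490302} = 277229 \left(- \frac{1}{45762}\right) + \frac{319543}{490302} = - \frac{277229}{45762} + \frac{319543}{490302} = - \frac{10108583866}{1869766677}$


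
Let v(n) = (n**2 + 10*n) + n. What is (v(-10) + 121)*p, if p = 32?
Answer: 3552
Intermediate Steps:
v(n) = n**2 + 11*n
(v(-10) + 121)*p = (-10*(11 - 10) + 121)*32 = (-10*1 + 121)*32 = (-10 + 121)*32 = 111*32 = 3552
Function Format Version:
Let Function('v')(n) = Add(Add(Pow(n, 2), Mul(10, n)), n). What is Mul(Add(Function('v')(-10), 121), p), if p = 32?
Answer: 3552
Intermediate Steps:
Function('v')(n) = Add(Pow(n, 2), Mul(11, n))
Mul(Add(Function('v')(-10), 121), p) = Mul(Add(Mul(-10, Add(11, -10)), 121), 32) = Mul(Add(Mul(-10, 1), 121), 32) = Mul(Add(-10, 121), 32) = Mul(111, 32) = 3552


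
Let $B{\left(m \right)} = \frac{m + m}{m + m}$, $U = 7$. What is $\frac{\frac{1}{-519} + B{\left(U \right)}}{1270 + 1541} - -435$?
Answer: $\frac{634625933}{1458909} \approx 435.0$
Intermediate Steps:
$B{\left(m \right)} = 1$ ($B{\left(m \right)} = \frac{2 m}{2 m} = 2 m \frac{1}{2 m} = 1$)
$\frac{\frac{1}{-519} + B{\left(U \right)}}{1270 + 1541} - -435 = \frac{\frac{1}{-519} + 1}{1270 + 1541} - -435 = \frac{- \frac{1}{519} + 1}{2811} + 435 = \frac{518}{519} \cdot \frac{1}{2811} + 435 = \frac{518}{1458909} + 435 = \frac{634625933}{1458909}$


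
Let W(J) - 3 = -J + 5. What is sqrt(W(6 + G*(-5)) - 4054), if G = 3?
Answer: I*sqrt(4037) ≈ 63.537*I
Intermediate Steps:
W(J) = 8 - J (W(J) = 3 + (-J + 5) = 3 + (5 - J) = 8 - J)
sqrt(W(6 + G*(-5)) - 4054) = sqrt((8 - (6 + 3*(-5))) - 4054) = sqrt((8 - (6 - 15)) - 4054) = sqrt((8 - 1*(-9)) - 4054) = sqrt((8 + 9) - 4054) = sqrt(17 - 4054) = sqrt(-4037) = I*sqrt(4037)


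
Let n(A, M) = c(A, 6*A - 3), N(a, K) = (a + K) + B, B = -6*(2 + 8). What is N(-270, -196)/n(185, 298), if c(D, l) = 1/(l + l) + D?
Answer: -1164564/409591 ≈ -2.8432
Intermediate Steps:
B = -60 (B = -6*10 = -60)
c(D, l) = D + 1/(2*l) (c(D, l) = 1/(2*l) + D = D + 1/(2*l))
N(a, K) = -60 + K + a (N(a, K) = (a + K) - 60 = (K + a) - 60 = -60 + K + a)
n(A, M) = A + 1/(2*(-3 + 6*A)) (n(A, M) = A + 1/(2*(6*A - 3)) = A + 1/(2*(-3 + 6*A)))
N(-270, -196)/n(185, 298) = (-60 - 196 - 270)/(185 + 1/(2*(-3 + 6*185))) = -526/(185 + 1/(2*(-3 + 1110))) = -526/(185 + (½)/1107) = -526/(185 + (½)*(1/1107)) = -526/(185 + 1/2214) = -526/409591/2214 = -526*2214/409591 = -1164564/409591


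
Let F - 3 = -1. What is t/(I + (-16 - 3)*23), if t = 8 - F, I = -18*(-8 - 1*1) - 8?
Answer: -6/283 ≈ -0.021201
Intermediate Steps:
F = 2 (F = 3 - 1 = 2)
I = 154 (I = -18*(-8 - 1) - 8 = -18*(-9) - 8 = 162 - 8 = 154)
t = 6 (t = 8 - 1*2 = 8 - 2 = 6)
t/(I + (-16 - 3)*23) = 6/(154 + (-16 - 3)*23) = 6/(154 - 19*23) = 6/(154 - 437) = 6/(-283) = 6*(-1/283) = -6/283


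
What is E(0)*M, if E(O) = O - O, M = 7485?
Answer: 0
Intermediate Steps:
E(O) = 0
E(0)*M = 0*7485 = 0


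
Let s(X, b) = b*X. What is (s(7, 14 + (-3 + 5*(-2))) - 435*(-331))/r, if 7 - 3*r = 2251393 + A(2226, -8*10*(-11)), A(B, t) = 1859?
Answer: -431976/2253245 ≈ -0.19171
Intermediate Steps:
s(X, b) = X*b
r = -2253245/3 (r = 7/3 - (2251393 + 1859)/3 = 7/3 - 1/3*2253252 = 7/3 - 751084 = -2253245/3 ≈ -7.5108e+5)
(s(7, 14 + (-3 + 5*(-2))) - 435*(-331))/r = (7*(14 + (-3 + 5*(-2))) - 435*(-331))/(-2253245/3) = (7*(14 + (-3 - 10)) + 143985)*(-3/2253245) = (7*(14 - 13) + 143985)*(-3/2253245) = (7*1 + 143985)*(-3/2253245) = (7 + 143985)*(-3/2253245) = 143992*(-3/2253245) = -431976/2253245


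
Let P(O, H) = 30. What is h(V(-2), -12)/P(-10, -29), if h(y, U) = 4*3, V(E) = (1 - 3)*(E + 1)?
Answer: 2/5 ≈ 0.40000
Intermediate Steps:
V(E) = -2 - 2*E (V(E) = -2*(1 + E) = -2 - 2*E)
h(y, U) = 12
h(V(-2), -12)/P(-10, -29) = 12/30 = 12*(1/30) = 2/5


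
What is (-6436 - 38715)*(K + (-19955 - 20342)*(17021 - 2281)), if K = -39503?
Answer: 26820474344733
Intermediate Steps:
(-6436 - 38715)*(K + (-19955 - 20342)*(17021 - 2281)) = (-6436 - 38715)*(-39503 + (-19955 - 20342)*(17021 - 2281)) = -45151*(-39503 - 40297*14740) = -45151*(-39503 - 593977780) = -45151*(-594017283) = 26820474344733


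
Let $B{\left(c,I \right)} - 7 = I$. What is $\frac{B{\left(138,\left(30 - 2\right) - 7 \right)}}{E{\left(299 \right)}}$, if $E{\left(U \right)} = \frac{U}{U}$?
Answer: $28$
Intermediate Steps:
$B{\left(c,I \right)} = 7 + I$
$E{\left(U \right)} = 1$
$\frac{B{\left(138,\left(30 - 2\right) - 7 \right)}}{E{\left(299 \right)}} = \frac{7 + \left(\left(30 - 2\right) - 7\right)}{1} = \left(7 + \left(28 - 7\right)\right) 1 = \left(7 + 21\right) 1 = 28 \cdot 1 = 28$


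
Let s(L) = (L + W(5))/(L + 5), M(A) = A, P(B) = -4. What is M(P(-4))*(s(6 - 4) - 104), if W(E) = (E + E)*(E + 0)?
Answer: 2704/7 ≈ 386.29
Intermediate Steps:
W(E) = 2*E² (W(E) = (2*E)*E = 2*E²)
s(L) = (50 + L)/(5 + L) (s(L) = (L + 2*5²)/(L + 5) = (L + 2*25)/(5 + L) = (L + 50)/(5 + L) = (50 + L)/(5 + L))
M(P(-4))*(s(6 - 4) - 104) = -4*((50 + (6 - 4))/(5 + (6 - 4)) - 104) = -4*((50 + 2)/(5 + 2) - 104) = -4*(52/7 - 104) = -4*(-676/7) = 2704/7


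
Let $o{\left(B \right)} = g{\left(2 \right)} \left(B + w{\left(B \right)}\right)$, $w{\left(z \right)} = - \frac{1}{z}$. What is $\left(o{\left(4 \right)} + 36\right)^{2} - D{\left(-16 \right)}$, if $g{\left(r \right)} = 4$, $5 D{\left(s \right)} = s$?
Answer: $\frac{13021}{5} \approx 2604.2$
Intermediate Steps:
$D{\left(s \right)} = \frac{s}{5}$
$o{\left(B \right)} = - \frac{4}{B} + 4 B$ ($o{\left(B \right)} = 4 \left(B - \frac{1}{B}\right) = - \frac{4}{B} + 4 B$)
$\left(o{\left(4 \right)} + 36\right)^{2} - D{\left(-16 \right)} = \left(\left(- \frac{4}{4} + 4 \cdot 4\right) + 36\right)^{2} - \frac{1}{5} \left(-16\right) = \left(\left(\left(-4\right) \frac{1}{4} + 16\right) + 36\right)^{2} - - \frac{16}{5} = \left(\left(-1 + 16\right) + 36\right)^{2} + \frac{16}{5} = \left(15 + 36\right)^{2} + \frac{16}{5} = 51^{2} + \frac{16}{5} = 2601 + \frac{16}{5} = \frac{13021}{5}$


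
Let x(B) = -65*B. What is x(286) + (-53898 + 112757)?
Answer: 40269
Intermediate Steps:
x(286) + (-53898 + 112757) = -65*286 + (-53898 + 112757) = -18590 + 58859 = 40269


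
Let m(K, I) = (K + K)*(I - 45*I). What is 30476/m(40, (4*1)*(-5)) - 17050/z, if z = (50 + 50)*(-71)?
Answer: 3541749/1249600 ≈ 2.8343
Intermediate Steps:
m(K, I) = -88*I*K (m(K, I) = (2*K)*(-44*I) = -88*I*K)
z = -7100 (z = 100*(-71) = -7100)
30476/m(40, (4*1)*(-5)) - 17050/z = 30476/((-88*(4*1)*(-5)*40)) - 17050/(-7100) = 30476/((-88*4*(-5)*40)) - 17050*(-1/7100) = 30476/((-88*(-20)*40)) + 341/142 = 30476/70400 + 341/142 = 30476*(1/70400) + 341/142 = 7619/17600 + 341/142 = 3541749/1249600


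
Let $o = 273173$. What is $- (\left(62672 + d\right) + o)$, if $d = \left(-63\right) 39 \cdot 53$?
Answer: $-205624$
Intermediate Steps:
$d = -130221$ ($d = \left(-2457\right) 53 = -130221$)
$- (\left(62672 + d\right) + o) = - (\left(62672 - 130221\right) + 273173) = - (-67549 + 273173) = \left(-1\right) 205624 = -205624$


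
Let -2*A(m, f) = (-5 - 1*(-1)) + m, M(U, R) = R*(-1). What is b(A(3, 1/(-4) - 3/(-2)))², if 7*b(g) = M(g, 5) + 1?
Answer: 16/49 ≈ 0.32653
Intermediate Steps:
M(U, R) = -R
A(m, f) = 2 - m/2 (A(m, f) = -((-5 - 1*(-1)) + m)/2 = -((-5 + 1) + m)/2 = -(-4 + m)/2 = 2 - m/2)
b(g) = -4/7 (b(g) = (-1*5 + 1)/7 = (-5 + 1)/7 = (⅐)*(-4) = -4/7)
b(A(3, 1/(-4) - 3/(-2)))² = (-4/7)² = 16/49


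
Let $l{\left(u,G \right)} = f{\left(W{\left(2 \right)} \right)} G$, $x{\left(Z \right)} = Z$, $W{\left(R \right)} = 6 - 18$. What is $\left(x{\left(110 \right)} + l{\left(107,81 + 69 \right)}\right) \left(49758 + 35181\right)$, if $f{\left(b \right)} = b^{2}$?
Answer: $1844025690$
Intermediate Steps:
$W{\left(R \right)} = -12$ ($W{\left(R \right)} = 6 - 18 = -12$)
$l{\left(u,G \right)} = 144 G$ ($l{\left(u,G \right)} = \left(-12\right)^{2} G = 144 G$)
$\left(x{\left(110 \right)} + l{\left(107,81 + 69 \right)}\right) \left(49758 + 35181\right) = \left(110 + 144 \left(81 + 69\right)\right) \left(49758 + 35181\right) = \left(110 + 144 \cdot 150\right) 84939 = \left(110 + 21600\right) 84939 = 21710 \cdot 84939 = 1844025690$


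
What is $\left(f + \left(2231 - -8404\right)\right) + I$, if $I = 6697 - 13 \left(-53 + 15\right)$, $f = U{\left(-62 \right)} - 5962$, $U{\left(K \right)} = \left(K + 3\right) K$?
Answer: $15522$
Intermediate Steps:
$U{\left(K \right)} = K \left(3 + K\right)$ ($U{\left(K \right)} = \left(3 + K\right) K = K \left(3 + K\right)$)
$f = -2304$ ($f = - 62 \left(3 - 62\right) - 5962 = \left(-62\right) \left(-59\right) - 5962 = 3658 - 5962 = -2304$)
$I = 7191$ ($I = 6697 - -494 = 6697 + 494 = 7191$)
$\left(f + \left(2231 - -8404\right)\right) + I = \left(-2304 + \left(2231 - -8404\right)\right) + 7191 = \left(-2304 + \left(2231 + 8404\right)\right) + 7191 = \left(-2304 + 10635\right) + 7191 = 8331 + 7191 = 15522$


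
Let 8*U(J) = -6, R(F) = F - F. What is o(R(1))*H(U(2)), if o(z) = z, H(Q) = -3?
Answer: 0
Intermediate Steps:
R(F) = 0
U(J) = -¾ (U(J) = (⅛)*(-6) = -¾)
o(R(1))*H(U(2)) = 0*(-3) = 0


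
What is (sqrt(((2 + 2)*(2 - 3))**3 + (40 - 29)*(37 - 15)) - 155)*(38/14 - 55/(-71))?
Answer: -268770/497 + 1734*sqrt(178)/497 ≈ -494.24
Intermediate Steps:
(sqrt(((2 + 2)*(2 - 3))**3 + (40 - 29)*(37 - 15)) - 155)*(38/14 - 55/(-71)) = (sqrt((4*(-1))**3 + 11*22) - 155)*(38*(1/14) - 55*(-1/71)) = (sqrt((-4)**3 + 242) - 155)*(19/7 + 55/71) = (sqrt(-64 + 242) - 155)*(1734/497) = (sqrt(178) - 155)*(1734/497) = (-155 + sqrt(178))*(1734/497) = -268770/497 + 1734*sqrt(178)/497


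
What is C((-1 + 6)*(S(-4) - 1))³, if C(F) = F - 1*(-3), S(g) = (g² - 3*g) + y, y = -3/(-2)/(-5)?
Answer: 20346417/8 ≈ 2.5433e+6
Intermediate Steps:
y = -3/10 (y = -3*(-½)*(-⅕) = (3/2)*(-⅕) = -3/10 ≈ -0.30000)
S(g) = -3/10 + g² - 3*g (S(g) = (g² - 3*g) - 3/10 = -3/10 + g² - 3*g)
C(F) = 3 + F (C(F) = F + 3 = 3 + F)
C((-1 + 6)*(S(-4) - 1))³ = (3 + (-1 + 6)*((-3/10 + (-4)² - 3*(-4)) - 1))³ = (3 + 5*((-3/10 + 16 + 12) - 1))³ = (3 + 5*(277/10 - 1))³ = (3 + 5*(267/10))³ = (3 + 267/2)³ = (273/2)³ = 20346417/8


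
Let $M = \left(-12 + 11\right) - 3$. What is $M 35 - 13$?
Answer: $-153$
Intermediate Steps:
$M = -4$ ($M = -1 - 3 = -4$)
$M 35 - 13 = \left(-4\right) 35 - 13 = -140 - 13 = -153$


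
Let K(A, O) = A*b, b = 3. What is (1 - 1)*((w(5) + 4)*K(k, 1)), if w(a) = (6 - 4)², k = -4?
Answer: 0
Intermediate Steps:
K(A, O) = 3*A (K(A, O) = A*3 = 3*A)
w(a) = 4 (w(a) = 2² = 4)
(1 - 1)*((w(5) + 4)*K(k, 1)) = (1 - 1)*((4 + 4)*(3*(-4))) = 0*(8*(-12)) = 0*(-96) = 0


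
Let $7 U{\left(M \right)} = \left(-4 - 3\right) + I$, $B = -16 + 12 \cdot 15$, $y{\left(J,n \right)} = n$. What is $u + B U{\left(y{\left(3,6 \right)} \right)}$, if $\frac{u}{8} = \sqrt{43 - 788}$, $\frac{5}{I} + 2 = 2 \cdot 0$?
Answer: $- \frac{1558}{7} + 8 i \sqrt{745} \approx -222.57 + 218.36 i$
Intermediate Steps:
$B = 164$ ($B = -16 + 180 = 164$)
$I = - \frac{5}{2}$ ($I = \frac{5}{-2 + 2 \cdot 0} = \frac{5}{-2 + 0} = \frac{5}{-2} = 5 \left(- \frac{1}{2}\right) = - \frac{5}{2} \approx -2.5$)
$u = 8 i \sqrt{745}$ ($u = 8 \sqrt{43 - 788} = 8 \sqrt{-745} = 8 i \sqrt{745} \approx 218.36 i$)
$U{\left(M \right)} = - \frac{19}{14}$ ($U{\left(M \right)} = \frac{\left(-4 - 3\right) - \frac{5}{2}}{7} = \frac{-7 - \frac{5}{2}}{7} = \frac{1}{7} \left(- \frac{19}{2}\right) = - \frac{19}{14}$)
$u + B U{\left(y{\left(3,6 \right)} \right)} = 8 i \sqrt{745} + 164 \left(- \frac{19}{14}\right) = 8 i \sqrt{745} - \frac{1558}{7} = - \frac{1558}{7} + 8 i \sqrt{745}$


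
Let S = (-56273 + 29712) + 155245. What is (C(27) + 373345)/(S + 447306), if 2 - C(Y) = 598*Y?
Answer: 357201/575990 ≈ 0.62015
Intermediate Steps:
C(Y) = 2 - 598*Y
S = 128684 (S = -26561 + 155245 = 128684)
(C(27) + 373345)/(S + 447306) = ((2 - 598*27) + 373345)/(128684 + 447306) = ((2 - 16146) + 373345)/575990 = (-16144 + 373345)*(1/575990) = 357201*(1/575990) = 357201/575990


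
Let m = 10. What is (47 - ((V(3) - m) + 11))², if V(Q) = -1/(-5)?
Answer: 52441/25 ≈ 2097.6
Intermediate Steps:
V(Q) = ⅕ (V(Q) = -1*(-⅕) = ⅕)
(47 - ((V(3) - m) + 11))² = (47 - ((⅕ - 1*10) + 11))² = (47 - ((⅕ - 10) + 11))² = (47 - (-49/5 + 11))² = (47 - 1*6/5)² = (47 - 6/5)² = (229/5)² = 52441/25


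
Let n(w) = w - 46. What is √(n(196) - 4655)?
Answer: I*√4505 ≈ 67.119*I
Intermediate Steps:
n(w) = -46 + w
√(n(196) - 4655) = √((-46 + 196) - 4655) = √(150 - 4655) = √(-4505) = I*√4505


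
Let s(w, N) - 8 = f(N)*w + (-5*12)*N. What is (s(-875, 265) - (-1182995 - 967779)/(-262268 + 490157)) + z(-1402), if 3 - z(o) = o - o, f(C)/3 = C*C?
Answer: -42012819468172/227889 ≈ -1.8436e+8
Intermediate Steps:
f(C) = 3*C² (f(C) = 3*(C*C) = 3*C²)
s(w, N) = 8 - 60*N + 3*w*N² (s(w, N) = 8 + ((3*N²)*w + (-5*12)*N) = 8 + (3*w*N² - 60*N) = 8 + (-60*N + 3*w*N²) = 8 - 60*N + 3*w*N²)
z(o) = 3 (z(o) = 3 - (o - o) = 3 - 1*0 = 3 + 0 = 3)
(s(-875, 265) - (-1182995 - 967779)/(-262268 + 490157)) + z(-1402) = ((8 - 60*265 + 3*(-875)*265²) - (-1182995 - 967779)/(-262268 + 490157)) + 3 = ((8 - 15900 + 3*(-875)*70225) - (-2150774)/227889) + 3 = ((8 - 15900 - 184340625) - (-2150774)/227889) + 3 = (-184356517 - 1*(-2150774/227889)) + 3 = (-184356517 + 2150774/227889) + 3 = -42012820151839/227889 + 3 = -42012819468172/227889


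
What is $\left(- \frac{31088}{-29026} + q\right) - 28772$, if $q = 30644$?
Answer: $\frac{27183880}{14513} \approx 1873.1$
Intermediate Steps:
$\left(- \frac{31088}{-29026} + q\right) - 28772 = \left(- \frac{31088}{-29026} + 30644\right) - 28772 = \left(\left(-31088\right) \left(- \frac{1}{29026}\right) + 30644\right) - 28772 = \left(\frac{15544}{14513} + 30644\right) - 28772 = \frac{444751916}{14513} - 28772 = \frac{27183880}{14513}$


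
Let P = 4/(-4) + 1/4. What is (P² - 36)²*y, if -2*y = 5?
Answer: -1607445/512 ≈ -3139.5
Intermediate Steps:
P = -¾ (P = 4*(-¼) + 1*(¼) = -1 + ¼ = -¾ ≈ -0.75000)
y = -5/2 (y = -½*5 = -5/2 ≈ -2.5000)
(P² - 36)²*y = ((-¾)² - 36)²*(-5/2) = (9/16 - 36)²*(-5/2) = (-567/16)²*(-5/2) = (321489/256)*(-5/2) = -1607445/512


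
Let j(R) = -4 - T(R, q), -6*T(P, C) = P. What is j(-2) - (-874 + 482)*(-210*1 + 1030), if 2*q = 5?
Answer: 964307/3 ≈ 3.2144e+5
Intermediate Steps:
q = 5/2 (q = (1/2)*5 = 5/2 ≈ 2.5000)
T(P, C) = -P/6
j(R) = -4 + R/6 (j(R) = -4 - (-1)*R/6 = -4 + R/6)
j(-2) - (-874 + 482)*(-210*1 + 1030) = (-4 + (1/6)*(-2)) - (-874 + 482)*(-210*1 + 1030) = (-4 - 1/3) - (-392)*(-210 + 1030) = -13/3 - (-392)*820 = -13/3 - 1*(-321440) = -13/3 + 321440 = 964307/3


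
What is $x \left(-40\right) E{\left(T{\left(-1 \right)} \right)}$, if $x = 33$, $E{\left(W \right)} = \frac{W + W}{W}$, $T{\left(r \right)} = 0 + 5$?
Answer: $-2640$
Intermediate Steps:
$T{\left(r \right)} = 5$
$E{\left(W \right)} = 2$ ($E{\left(W \right)} = \frac{2 W}{W} = 2$)
$x \left(-40\right) E{\left(T{\left(-1 \right)} \right)} = 33 \left(-40\right) 2 = \left(-1320\right) 2 = -2640$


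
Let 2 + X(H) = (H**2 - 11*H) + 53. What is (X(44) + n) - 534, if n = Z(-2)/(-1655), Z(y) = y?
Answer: 1603697/1655 ≈ 969.00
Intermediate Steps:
n = 2/1655 (n = -2/(-1655) = -2*(-1/1655) = 2/1655 ≈ 0.0012085)
X(H) = 51 + H**2 - 11*H (X(H) = -2 + ((H**2 - 11*H) + 53) = -2 + (53 + H**2 - 11*H) = 51 + H**2 - 11*H)
(X(44) + n) - 534 = ((51 + 44**2 - 11*44) + 2/1655) - 534 = ((51 + 1936 - 484) + 2/1655) - 534 = (1503 + 2/1655) - 534 = 2487467/1655 - 534 = 1603697/1655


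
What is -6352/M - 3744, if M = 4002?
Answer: -7494920/2001 ≈ -3745.6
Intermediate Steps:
-6352/M - 3744 = -6352/4002 - 3744 = -6352*1/4002 - 3744 = -3176/2001 - 3744 = -7494920/2001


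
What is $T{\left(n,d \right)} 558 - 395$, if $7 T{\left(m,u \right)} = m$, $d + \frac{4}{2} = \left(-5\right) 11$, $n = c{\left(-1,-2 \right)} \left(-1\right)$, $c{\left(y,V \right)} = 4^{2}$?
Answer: $- \frac{11693}{7} \approx -1670.4$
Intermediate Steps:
$c{\left(y,V \right)} = 16$
$n = -16$ ($n = 16 \left(-1\right) = -16$)
$d = -57$ ($d = -2 - 55 = -57$)
$T{\left(m,u \right)} = \frac{m}{7}$
$T{\left(n,d \right)} 558 - 395 = \frac{1}{7} \left(-16\right) 558 - 395 = \left(- \frac{16}{7}\right) 558 - 395 = - \frac{8928}{7} - 395 = - \frac{11693}{7}$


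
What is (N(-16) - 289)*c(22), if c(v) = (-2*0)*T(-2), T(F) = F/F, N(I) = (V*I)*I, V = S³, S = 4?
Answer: 0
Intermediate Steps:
V = 64 (V = 4³ = 64)
N(I) = 64*I² (N(I) = (64*I)*I = 64*I²)
T(F) = 1
c(v) = 0 (c(v) = -2*0*1 = 0*1 = 0)
(N(-16) - 289)*c(22) = (64*(-16)² - 289)*0 = (64*256 - 289)*0 = (16384 - 289)*0 = 16095*0 = 0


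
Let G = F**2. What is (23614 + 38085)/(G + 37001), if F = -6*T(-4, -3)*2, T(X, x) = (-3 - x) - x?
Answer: 61699/38297 ≈ 1.6111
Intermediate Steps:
T(X, x) = -3 - 2*x
F = -36 (F = -6*(-3 - 2*(-3))*2 = -6*(-3 + 6)*2 = -6*3*2 = -18*2 = -36)
G = 1296 (G = (-36)**2 = 1296)
(23614 + 38085)/(G + 37001) = (23614 + 38085)/(1296 + 37001) = 61699/38297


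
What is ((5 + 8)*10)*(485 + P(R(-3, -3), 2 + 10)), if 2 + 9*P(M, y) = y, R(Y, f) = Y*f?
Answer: 568750/9 ≈ 63194.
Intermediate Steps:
P(M, y) = -2/9 + y/9
((5 + 8)*10)*(485 + P(R(-3, -3), 2 + 10)) = ((5 + 8)*10)*(485 + (-2/9 + (2 + 10)/9)) = (13*10)*(485 + (-2/9 + (⅑)*12)) = 130*(485 + (-2/9 + 4/3)) = 130*(485 + 10/9) = 130*(4375/9) = 568750/9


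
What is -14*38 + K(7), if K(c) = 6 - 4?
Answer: -530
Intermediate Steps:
K(c) = 2
-14*38 + K(7) = -14*38 + 2 = -532 + 2 = -530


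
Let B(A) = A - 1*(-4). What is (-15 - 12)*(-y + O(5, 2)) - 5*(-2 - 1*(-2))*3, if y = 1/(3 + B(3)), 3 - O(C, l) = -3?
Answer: -1593/10 ≈ -159.30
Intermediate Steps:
O(C, l) = 6 (O(C, l) = 3 - 1*(-3) = 3 + 3 = 6)
B(A) = 4 + A (B(A) = A + 4 = 4 + A)
y = ⅒ (y = 1/(3 + (4 + 3)) = 1/(3 + 7) = 1/10 = ⅒ ≈ 0.10000)
(-15 - 12)*(-y + O(5, 2)) - 5*(-2 - 1*(-2))*3 = (-15 - 12)*(-1*⅒ + 6) - 5*(-2 - 1*(-2))*3 = -27*(-⅒ + 6) - 5*(-2 + 2)*3 = -27*59/10 - 5*0*3 = -1593/10 + 0*3 = -1593/10 + 0 = -1593/10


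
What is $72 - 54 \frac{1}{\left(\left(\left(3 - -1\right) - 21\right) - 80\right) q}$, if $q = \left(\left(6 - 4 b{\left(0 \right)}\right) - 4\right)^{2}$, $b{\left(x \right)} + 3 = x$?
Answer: $\frac{684459}{9506} \approx 72.003$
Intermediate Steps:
$b{\left(x \right)} = -3 + x$
$q = 196$ ($q = \left(\left(6 - 4 \left(-3 + 0\right)\right) - 4\right)^{2} = \left(\left(6 - -12\right) - 4\right)^{2} = \left(\left(6 + 12\right) - 4\right)^{2} = \left(18 - 4\right)^{2} = 14^{2} = 196$)
$72 - 54 \frac{1}{\left(\left(\left(3 - -1\right) - 21\right) - 80\right) q} = 72 - 54 \frac{1}{\left(\left(\left(3 - -1\right) - 21\right) - 80\right) 196} = 72 - 54 \frac{1}{\left(\left(3 + 1\right) - 21\right) - 80} \cdot \frac{1}{196} = 72 - 54 \frac{1}{\left(4 - 21\right) - 80} \cdot \frac{1}{196} = 72 - 54 \frac{1}{-17 - 80} \cdot \frac{1}{196} = 72 - 54 \frac{1}{-97} \cdot \frac{1}{196} = 72 - 54 \left(\left(- \frac{1}{97}\right) \frac{1}{196}\right) = 72 - - \frac{27}{9506} = 72 + \frac{27}{9506} = \frac{684459}{9506}$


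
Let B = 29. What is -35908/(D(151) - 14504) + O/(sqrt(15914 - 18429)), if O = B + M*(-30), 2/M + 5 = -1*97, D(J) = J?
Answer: 35908/14353 - I*sqrt(2515)/85 ≈ 2.5018 - 0.59*I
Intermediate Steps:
M = -1/51 (M = 2/(-5 - 1*97) = 2/(-5 - 97) = 2/(-102) = 2*(-1/102) = -1/51 ≈ -0.019608)
O = 503/17 (O = 29 - 1/51*(-30) = 29 + 10/17 = 503/17 ≈ 29.588)
-35908/(D(151) - 14504) + O/(sqrt(15914 - 18429)) = -35908/(151 - 14504) + 503/(17*(sqrt(15914 - 18429))) = -35908/(-14353) + 503/(17*(sqrt(-2515))) = -35908*(-1/14353) + 503/(17*((I*sqrt(2515)))) = 35908/14353 + 503*(-I*sqrt(2515)/2515)/17 = 35908/14353 - I*sqrt(2515)/85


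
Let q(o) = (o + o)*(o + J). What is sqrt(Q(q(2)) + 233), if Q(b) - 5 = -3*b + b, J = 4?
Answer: sqrt(190) ≈ 13.784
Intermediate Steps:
q(o) = 2*o*(4 + o) (q(o) = (o + o)*(o + 4) = (2*o)*(4 + o) = 2*o*(4 + o))
Q(b) = 5 - 2*b (Q(b) = 5 + (-3*b + b) = 5 - 2*b)
sqrt(Q(q(2)) + 233) = sqrt((5 - 4*2*(4 + 2)) + 233) = sqrt((5 - 4*2*6) + 233) = sqrt((5 - 2*24) + 233) = sqrt((5 - 48) + 233) = sqrt(-43 + 233) = sqrt(190)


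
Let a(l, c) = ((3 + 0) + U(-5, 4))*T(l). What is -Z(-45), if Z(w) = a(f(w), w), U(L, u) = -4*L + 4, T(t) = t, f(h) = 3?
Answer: -81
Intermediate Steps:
U(L, u) = 4 - 4*L
a(l, c) = 27*l (a(l, c) = ((3 + 0) + (4 - 4*(-5)))*l = (3 + (4 + 20))*l = (3 + 24)*l = 27*l)
Z(w) = 81 (Z(w) = 27*3 = 81)
-Z(-45) = -1*81 = -81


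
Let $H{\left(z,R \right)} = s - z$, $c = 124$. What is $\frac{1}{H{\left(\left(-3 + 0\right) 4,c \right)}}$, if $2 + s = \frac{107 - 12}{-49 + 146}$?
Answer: $\frac{97}{1065} \approx 0.09108$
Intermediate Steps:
$s = - \frac{99}{97}$ ($s = -2 + \frac{107 - 12}{-49 + 146} = -2 + \frac{95}{97} = - \frac{99}{97} \approx -1.0206$)
$H{\left(z,R \right)} = - \frac{99}{97} - z$
$\frac{1}{H{\left(\left(-3 + 0\right) 4,c \right)}} = \frac{1}{- \frac{99}{97} - \left(-3 + 0\right) 4} = \frac{1}{- \frac{99}{97} - \left(-3\right) 4} = \frac{1}{- \frac{99}{97} - -12} = \frac{1}{- \frac{99}{97} + 12} = \frac{1}{\frac{1065}{97}} = \frac{97}{1065}$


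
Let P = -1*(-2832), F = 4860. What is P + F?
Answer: 7692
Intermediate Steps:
P = 2832
P + F = 2832 + 4860 = 7692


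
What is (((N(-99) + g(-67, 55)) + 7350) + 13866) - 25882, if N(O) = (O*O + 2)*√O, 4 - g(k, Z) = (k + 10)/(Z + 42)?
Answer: -452157/97 + 29409*I*√11 ≈ -4661.4 + 97539.0*I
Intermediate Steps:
g(k, Z) = 4 - (10 + k)/(42 + Z) (g(k, Z) = 4 - (k + 10)/(Z + 42) = 4 - (10 + k)/(42 + Z))
N(O) = √O*(2 + O²) (N(O) = (O² + 2)*√O = (2 + O²)*√O = √O*(2 + O²))
(((N(-99) + g(-67, 55)) + 7350) + 13866) - 25882 = (((√(-99)*(2 + (-99)²) + (158 - 1*(-67) + 4*55)/(42 + 55)) + 7350) + 13866) - 25882 = ((((3*I*√11)*(2 + 9801) + (158 + 67 + 220)/97) + 7350) + 13866) - 25882 = ((((3*I*√11)*9803 + (1/97)*445) + 7350) + 13866) - 25882 = (((29409*I*√11 + 445/97) + 7350) + 13866) - 25882 = (((445/97 + 29409*I*√11) + 7350) + 13866) - 25882 = ((713395/97 + 29409*I*√11) + 13866) - 25882 = (2058397/97 + 29409*I*√11) - 25882 = -452157/97 + 29409*I*√11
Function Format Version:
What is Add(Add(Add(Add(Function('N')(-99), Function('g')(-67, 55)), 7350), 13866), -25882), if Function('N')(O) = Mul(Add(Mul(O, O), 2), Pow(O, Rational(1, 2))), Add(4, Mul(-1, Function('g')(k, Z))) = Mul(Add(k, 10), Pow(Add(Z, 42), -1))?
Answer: Add(Rational(-452157, 97), Mul(29409, I, Pow(11, Rational(1, 2)))) ≈ Add(-4661.4, Mul(97539., I))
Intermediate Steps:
Function('g')(k, Z) = Add(4, Mul(-1, Pow(Add(42, Z), -1), Add(10, k))) (Function('g')(k, Z) = Add(4, Mul(-1, Mul(Add(k, 10), Pow(Add(Z, 42), -1)))) = Add(4, Mul(-1, Mul(Add(10, k), Pow(Add(42, Z), -1)))) = Add(4, Mul(-1, Mul(Pow(Add(42, Z), -1), Add(10, k)))) = Add(4, Mul(-1, Pow(Add(42, Z), -1), Add(10, k))))
Function('N')(O) = Mul(Pow(O, Rational(1, 2)), Add(2, Pow(O, 2))) (Function('N')(O) = Mul(Add(Pow(O, 2), 2), Pow(O, Rational(1, 2))) = Mul(Add(2, Pow(O, 2)), Pow(O, Rational(1, 2))) = Mul(Pow(O, Rational(1, 2)), Add(2, Pow(O, 2))))
Add(Add(Add(Add(Function('N')(-99), Function('g')(-67, 55)), 7350), 13866), -25882) = Add(Add(Add(Add(Mul(Pow(-99, Rational(1, 2)), Add(2, Pow(-99, 2))), Mul(Pow(Add(42, 55), -1), Add(158, Mul(-1, -67), Mul(4, 55)))), 7350), 13866), -25882) = Add(Add(Add(Add(Mul(Mul(3, I, Pow(11, Rational(1, 2))), Add(2, 9801)), Mul(Pow(97, -1), Add(158, 67, 220))), 7350), 13866), -25882) = Add(Add(Add(Add(Mul(Mul(3, I, Pow(11, Rational(1, 2))), 9803), Mul(Rational(1, 97), 445)), 7350), 13866), -25882) = Add(Add(Add(Add(Mul(29409, I, Pow(11, Rational(1, 2))), Rational(445, 97)), 7350), 13866), -25882) = Add(Add(Add(Add(Rational(445, 97), Mul(29409, I, Pow(11, Rational(1, 2)))), 7350), 13866), -25882) = Add(Add(Add(Rational(713395, 97), Mul(29409, I, Pow(11, Rational(1, 2)))), 13866), -25882) = Add(Add(Rational(2058397, 97), Mul(29409, I, Pow(11, Rational(1, 2)))), -25882) = Add(Rational(-452157, 97), Mul(29409, I, Pow(11, Rational(1, 2))))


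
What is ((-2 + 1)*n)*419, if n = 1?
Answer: -419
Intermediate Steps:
((-2 + 1)*n)*419 = ((-2 + 1)*1)*419 = -1*1*419 = -1*419 = -419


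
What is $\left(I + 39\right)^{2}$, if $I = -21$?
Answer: $324$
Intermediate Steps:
$\left(I + 39\right)^{2} = \left(-21 + 39\right)^{2} = 18^{2} = 324$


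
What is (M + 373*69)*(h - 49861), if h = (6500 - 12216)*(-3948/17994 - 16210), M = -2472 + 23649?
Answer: 13029455790522906/2999 ≈ 4.3446e+12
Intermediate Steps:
M = 21177
h = 277880184768/2999 (h = -5716*(-3948*1/17994 - 16210) = -5716*(-658/2999 - 16210) = -5716*(-48614448/2999) = 277880184768/2999 ≈ 9.2658e+7)
(M + 373*69)*(h - 49861) = (21177 + 373*69)*(277880184768/2999 - 49861) = (21177 + 25737)*(277730651629/2999) = 46914*(277730651629/2999) = 13029455790522906/2999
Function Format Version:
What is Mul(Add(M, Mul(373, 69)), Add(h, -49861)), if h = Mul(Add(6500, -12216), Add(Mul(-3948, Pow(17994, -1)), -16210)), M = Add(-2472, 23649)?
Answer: Rational(13029455790522906, 2999) ≈ 4.3446e+12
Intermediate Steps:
M = 21177
h = Rational(277880184768, 2999) (h = Mul(-5716, Add(Mul(-3948, Rational(1, 17994)), -16210)) = Mul(-5716, Add(Rational(-658, 2999), -16210)) = Mul(-5716, Rational(-48614448, 2999)) = Rational(277880184768, 2999) ≈ 9.2658e+7)
Mul(Add(M, Mul(373, 69)), Add(h, -49861)) = Mul(Add(21177, Mul(373, 69)), Add(Rational(277880184768, 2999), -49861)) = Mul(Add(21177, 25737), Rational(277730651629, 2999)) = Mul(46914, Rational(277730651629, 2999)) = Rational(13029455790522906, 2999)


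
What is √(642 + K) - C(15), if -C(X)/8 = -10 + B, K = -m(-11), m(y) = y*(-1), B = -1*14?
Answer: -192 + √631 ≈ -166.88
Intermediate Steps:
B = -14
m(y) = -y
K = -11 (K = -(-1)*(-11) = -1*11 = -11)
C(X) = 192 (C(X) = -8*(-10 - 14) = -8*(-24) = 192)
√(642 + K) - C(15) = √(642 - 11) - 1*192 = √631 - 192 = -192 + √631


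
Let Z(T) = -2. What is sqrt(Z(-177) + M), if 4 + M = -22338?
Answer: 14*I*sqrt(114) ≈ 149.48*I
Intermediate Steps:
M = -22342 (M = -4 - 22338 = -22342)
sqrt(Z(-177) + M) = sqrt(-2 - 22342) = sqrt(-22344) = 14*I*sqrt(114)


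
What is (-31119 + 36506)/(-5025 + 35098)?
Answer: 5387/30073 ≈ 0.17913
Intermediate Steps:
(-31119 + 36506)/(-5025 + 35098) = 5387/30073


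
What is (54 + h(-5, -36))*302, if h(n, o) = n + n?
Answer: 13288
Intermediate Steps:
h(n, o) = 2*n
(54 + h(-5, -36))*302 = (54 + 2*(-5))*302 = (54 - 10)*302 = 44*302 = 13288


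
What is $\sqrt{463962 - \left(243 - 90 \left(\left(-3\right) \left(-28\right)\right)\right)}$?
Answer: $\sqrt{471279} \approx 686.5$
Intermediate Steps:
$\sqrt{463962 - \left(243 - 90 \left(\left(-3\right) \left(-28\right)\right)\right)} = \sqrt{463962 + \left(-243 + 90 \cdot 84\right)} = \sqrt{463962 + \left(-243 + 7560\right)} = \sqrt{463962 + 7317} = \sqrt{471279}$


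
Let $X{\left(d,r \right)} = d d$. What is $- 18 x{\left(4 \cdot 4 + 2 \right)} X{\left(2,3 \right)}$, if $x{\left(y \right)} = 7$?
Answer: $-504$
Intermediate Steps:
$X{\left(d,r \right)} = d^{2}$
$- 18 x{\left(4 \cdot 4 + 2 \right)} X{\left(2,3 \right)} = \left(-18\right) 7 \cdot 2^{2} = \left(-126\right) 4 = -504$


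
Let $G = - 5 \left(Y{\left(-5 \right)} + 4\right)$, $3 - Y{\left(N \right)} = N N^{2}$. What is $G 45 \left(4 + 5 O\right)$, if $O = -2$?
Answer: $178200$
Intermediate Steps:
$Y{\left(N \right)} = 3 - N^{3}$ ($Y{\left(N \right)} = 3 - N N^{2} = 3 - N^{3}$)
$G = -660$ ($G = - 5 \left(\left(3 - \left(-5\right)^{3}\right) + 4\right) = - 5 \left(\left(3 - -125\right) + 4\right) = - 5 \left(\left(3 + 125\right) + 4\right) = - 5 \left(128 + 4\right) = \left(-5\right) 132 = -660$)
$G 45 \left(4 + 5 O\right) = \left(-660\right) 45 \left(4 + 5 \left(-2\right)\right) = - 29700 \left(4 - 10\right) = \left(-29700\right) \left(-6\right) = 178200$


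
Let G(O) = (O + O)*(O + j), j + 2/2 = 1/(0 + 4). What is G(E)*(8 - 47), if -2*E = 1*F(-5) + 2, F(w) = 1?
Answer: -1053/4 ≈ -263.25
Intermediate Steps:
j = -¾ (j = -1 + 1/(0 + 4) = -1 + 1/4 = -1 + ¼ = -¾ ≈ -0.75000)
E = -3/2 (E = -(1*1 + 2)/2 = -(1 + 2)/2 = -½*3 = -3/2 ≈ -1.5000)
G(O) = 2*O*(-¾ + O) (G(O) = (O + O)*(O - ¾) = (2*O)*(-¾ + O) = 2*O*(-¾ + O))
G(E)*(8 - 47) = ((½)*(-3/2)*(-3 + 4*(-3/2)))*(8 - 47) = ((½)*(-3/2)*(-3 - 6))*(-39) = ((½)*(-3/2)*(-9))*(-39) = (27/4)*(-39) = -1053/4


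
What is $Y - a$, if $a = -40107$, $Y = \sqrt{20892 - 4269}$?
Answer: $40107 + 3 \sqrt{1847} \approx 40236.0$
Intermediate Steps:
$Y = 3 \sqrt{1847}$ ($Y = \sqrt{16623} = 3 \sqrt{1847} \approx 128.93$)
$Y - a = 3 \sqrt{1847} - -40107 = 3 \sqrt{1847} + 40107 = 40107 + 3 \sqrt{1847}$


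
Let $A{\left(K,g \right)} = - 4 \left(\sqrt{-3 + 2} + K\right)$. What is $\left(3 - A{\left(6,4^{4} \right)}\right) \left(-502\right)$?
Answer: $-13554 - 2008 i \approx -13554.0 - 2008.0 i$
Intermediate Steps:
$A{\left(K,g \right)} = - 4 i - 4 K$ ($A{\left(K,g \right)} = - 4 \left(\sqrt{-1} + K\right) = - 4 \left(i + K\right) = - 4 i - 4 K$)
$\left(3 - A{\left(6,4^{4} \right)}\right) \left(-502\right) = \left(3 - \left(- 4 i - 24\right)\right) \left(-502\right) = \left(3 - \left(-24 - 4 i\right)\right) \left(-502\right) = \left(3 + \left(24 + 4 i\right)\right) \left(-502\right) = \left(27 + 4 i\right) \left(-502\right) = -13554 - 2008 i$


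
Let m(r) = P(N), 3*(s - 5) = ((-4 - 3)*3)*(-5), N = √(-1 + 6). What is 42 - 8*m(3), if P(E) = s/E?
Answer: 42 - 64*√5 ≈ -101.11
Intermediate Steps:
N = √5 ≈ 2.2361
s = 40 (s = 5 + (((-4 - 3)*3)*(-5))/3 = 5 + (-7*3*(-5))/3 = 5 + (-21*(-5))/3 = 5 + (⅓)*105 = 5 + 35 = 40)
P(E) = 40/E
m(r) = 8*√5 (m(r) = 40/(√5) = 40*(√5/5) = 8*√5)
42 - 8*m(3) = 42 - 64*√5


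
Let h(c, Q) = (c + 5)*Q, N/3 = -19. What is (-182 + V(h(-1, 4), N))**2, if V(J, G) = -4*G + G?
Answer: 121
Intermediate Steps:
N = -57 (N = 3*(-19) = -57)
h(c, Q) = Q*(5 + c) (h(c, Q) = (5 + c)*Q = Q*(5 + c))
V(J, G) = -3*G
(-182 + V(h(-1, 4), N))**2 = (-182 - 3*(-57))**2 = (-182 + 171)**2 = (-11)**2 = 121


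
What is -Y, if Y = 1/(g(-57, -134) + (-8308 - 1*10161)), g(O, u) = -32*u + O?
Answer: 1/14238 ≈ 7.0235e-5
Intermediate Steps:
g(O, u) = O - 32*u
Y = -1/14238 (Y = 1/((-57 - 32*(-134)) + (-8308 - 1*10161)) = 1/((-57 + 4288) + (-8308 - 10161)) = 1/(4231 - 18469) = 1/(-14238) = -1/14238 ≈ -7.0235e-5)
-Y = -1*(-1/14238) = 1/14238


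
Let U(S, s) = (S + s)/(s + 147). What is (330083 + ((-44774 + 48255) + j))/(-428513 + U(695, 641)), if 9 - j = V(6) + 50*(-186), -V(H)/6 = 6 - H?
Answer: -271269/339023 ≈ -0.80015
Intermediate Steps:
V(H) = -36 + 6*H (V(H) = -6*(6 - H) = -36 + 6*H)
U(S, s) = (S + s)/(147 + s)
j = 9309 (j = 9 - ((-36 + 6*6) + 50*(-186)) = 9 - ((-36 + 36) - 9300) = 9 - (0 - 9300) = 9 - 1*(-9300) = 9 + 9300 = 9309)
(330083 + ((-44774 + 48255) + j))/(-428513 + U(695, 641)) = (330083 + ((-44774 + 48255) + 9309))/(-428513 + (695 + 641)/(147 + 641)) = (330083 + (3481 + 9309))/(-428513 + 1336/788) = (330083 + 12790)/(-428513 + (1/788)*1336) = 342873/(-428513 + 334/197) = 342873/(-84416727/197) = 342873*(-197/84416727) = -271269/339023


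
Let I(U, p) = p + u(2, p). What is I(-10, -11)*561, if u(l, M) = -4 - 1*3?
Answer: -10098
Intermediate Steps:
u(l, M) = -7 (u(l, M) = -4 - 3 = -7)
I(U, p) = -7 + p (I(U, p) = p - 7 = -7 + p)
I(-10, -11)*561 = (-7 - 11)*561 = -18*561 = -10098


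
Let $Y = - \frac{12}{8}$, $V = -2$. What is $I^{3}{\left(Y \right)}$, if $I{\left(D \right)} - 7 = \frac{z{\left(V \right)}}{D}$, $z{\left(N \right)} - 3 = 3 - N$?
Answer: $\frac{125}{27} \approx 4.6296$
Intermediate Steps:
$z{\left(N \right)} = 6 - N$ ($z{\left(N \right)} = 3 - \left(-3 + N\right) = 6 - N$)
$Y = - \frac{3}{2}$ ($Y = \left(-12\right) \frac{1}{8} = - \frac{3}{2} \approx -1.5$)
$I{\left(D \right)} = 7 + \frac{8}{D}$ ($I{\left(D \right)} = 7 + \frac{6 - -2}{D} = 7 + \frac{6 + 2}{D} = 7 + \frac{8}{D}$)
$I^{3}{\left(Y \right)} = \left(7 + \frac{8}{- \frac{3}{2}}\right)^{3} = \left(7 + 8 \left(- \frac{2}{3}\right)\right)^{3} = \left(7 - \frac{16}{3}\right)^{3} = \left(\frac{5}{3}\right)^{3} = \frac{125}{27}$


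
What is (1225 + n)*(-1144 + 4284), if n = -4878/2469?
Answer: 3160563860/823 ≈ 3.8403e+6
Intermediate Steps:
n = -1626/823 (n = -4878*1/2469 = -1626/823 ≈ -1.9757)
(1225 + n)*(-1144 + 4284) = (1225 - 1626/823)*(-1144 + 4284) = (1006549/823)*3140 = 3160563860/823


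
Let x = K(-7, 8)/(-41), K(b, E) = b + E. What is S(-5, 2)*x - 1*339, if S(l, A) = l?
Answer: -13894/41 ≈ -338.88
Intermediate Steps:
K(b, E) = E + b
x = -1/41 (x = (8 - 7)/(-41) = 1*(-1/41) = -1/41 ≈ -0.024390)
S(-5, 2)*x - 1*339 = -5*(-1/41) - 1*339 = 5/41 - 339 = -13894/41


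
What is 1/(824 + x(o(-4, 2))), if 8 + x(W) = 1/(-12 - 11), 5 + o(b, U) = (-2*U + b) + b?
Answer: 23/18767 ≈ 0.0012256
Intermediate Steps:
o(b, U) = -5 - 2*U + 2*b (o(b, U) = -5 + ((-2*U + b) + b) = -5 + ((b - 2*U) + b) = -5 + (-2*U + 2*b) = -5 - 2*U + 2*b)
x(W) = -185/23 (x(W) = -8 + 1/(-12 - 11) = -8 + 1/(-23) = -8 - 1/23 = -185/23)
1/(824 + x(o(-4, 2))) = 1/(824 - 185/23) = 1/(18767/23) = 23/18767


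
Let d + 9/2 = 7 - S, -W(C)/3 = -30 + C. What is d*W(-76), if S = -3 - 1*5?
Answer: 3339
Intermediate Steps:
W(C) = 90 - 3*C (W(C) = -3*(-30 + C) = 90 - 3*C)
S = -8 (S = -3 - 5 = -8)
d = 21/2 (d = -9/2 + (7 - 1*(-8)) = -9/2 + (7 + 8) = -9/2 + 15 = 21/2 ≈ 10.500)
d*W(-76) = 21*(90 - 3*(-76))/2 = 21*(90 + 228)/2 = (21/2)*318 = 3339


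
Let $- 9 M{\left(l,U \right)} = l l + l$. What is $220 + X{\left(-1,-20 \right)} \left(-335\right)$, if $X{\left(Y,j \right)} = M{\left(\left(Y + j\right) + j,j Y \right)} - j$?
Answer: $\frac{491080}{9} \approx 54564.0$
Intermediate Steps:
$M{\left(l,U \right)} = - \frac{l}{9} - \frac{l^{2}}{9}$ ($M{\left(l,U \right)} = - \frac{l l + l}{9} = - \frac{l^{2} + l}{9} = - \frac{l + l^{2}}{9} = - \frac{l}{9} - \frac{l^{2}}{9}$)
$X{\left(Y,j \right)} = - j - \frac{\left(Y + 2 j\right) \left(1 + Y + 2 j\right)}{9}$ ($X{\left(Y,j \right)} = - \frac{\left(\left(Y + j\right) + j\right) \left(1 + \left(\left(Y + j\right) + j\right)\right)}{9} - j = - \frac{\left(Y + 2 j\right) \left(1 + \left(Y + 2 j\right)\right)}{9} - j = - \frac{\left(Y + 2 j\right) \left(1 + Y + 2 j\right)}{9} - j = - j - \frac{\left(Y + 2 j\right) \left(1 + Y + 2 j\right)}{9}$)
$220 + X{\left(-1,-20 \right)} \left(-335\right) = 220 + \left(\left(-1\right) \left(-20\right) - \frac{\left(-1 + 2 \left(-20\right)\right) \left(1 - 1 + 2 \left(-20\right)\right)}{9}\right) \left(-335\right) = 220 + \left(20 - \frac{\left(-1 - 40\right) \left(1 - 1 - 40\right)}{9}\right) \left(-335\right) = 220 + \left(20 - \left(- \frac{41}{9}\right) \left(-40\right)\right) \left(-335\right) = 220 + \left(20 - \frac{1640}{9}\right) \left(-335\right) = 220 - - \frac{489100}{9} = 220 + \frac{489100}{9} = \frac{491080}{9}$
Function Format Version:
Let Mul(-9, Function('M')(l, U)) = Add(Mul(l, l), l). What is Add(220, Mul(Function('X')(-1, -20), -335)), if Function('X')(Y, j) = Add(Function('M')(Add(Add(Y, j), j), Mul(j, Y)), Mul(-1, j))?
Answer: Rational(491080, 9) ≈ 54564.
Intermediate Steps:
Function('M')(l, U) = Add(Mul(Rational(-1, 9), l), Mul(Rational(-1, 9), Pow(l, 2))) (Function('M')(l, U) = Mul(Rational(-1, 9), Add(Mul(l, l), l)) = Mul(Rational(-1, 9), Add(Pow(l, 2), l)) = Mul(Rational(-1, 9), Add(l, Pow(l, 2))) = Add(Mul(Rational(-1, 9), l), Mul(Rational(-1, 9), Pow(l, 2))))
Function('X')(Y, j) = Add(Mul(-1, j), Mul(Rational(-1, 9), Add(Y, Mul(2, j)), Add(1, Y, Mul(2, j)))) (Function('X')(Y, j) = Add(Mul(Rational(-1, 9), Add(Add(Y, j), j), Add(1, Add(Add(Y, j), j))), Mul(-1, j)) = Add(Mul(Rational(-1, 9), Add(Y, Mul(2, j)), Add(1, Add(Y, Mul(2, j)))), Mul(-1, j)) = Add(Mul(Rational(-1, 9), Add(Y, Mul(2, j)), Add(1, Y, Mul(2, j))), Mul(-1, j)) = Add(Mul(-1, j), Mul(Rational(-1, 9), Add(Y, Mul(2, j)), Add(1, Y, Mul(2, j)))))
Add(220, Mul(Function('X')(-1, -20), -335)) = Add(220, Mul(Add(Mul(-1, -20), Mul(Rational(-1, 9), Add(-1, Mul(2, -20)), Add(1, -1, Mul(2, -20)))), -335)) = Add(220, Mul(Add(20, Mul(Rational(-1, 9), Add(-1, -40), Add(1, -1, -40))), -335)) = Add(220, Mul(Add(20, Mul(Rational(-1, 9), -41, -40)), -335)) = Add(220, Mul(Add(20, Rational(-1640, 9)), -335)) = Add(220, Mul(Rational(-1460, 9), -335)) = Add(220, Rational(489100, 9)) = Rational(491080, 9)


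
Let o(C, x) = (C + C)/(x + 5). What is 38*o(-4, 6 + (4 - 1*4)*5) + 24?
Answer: -40/11 ≈ -3.6364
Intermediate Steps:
o(C, x) = 2*C/(5 + x) (o(C, x) = (2*C)/(5 + x) = 2*C/(5 + x))
38*o(-4, 6 + (4 - 1*4)*5) + 24 = 38*(2*(-4)/(5 + (6 + (4 - 1*4)*5))) + 24 = 38*(2*(-4)/(5 + (6 + (4 - 4)*5))) + 24 = 38*(2*(-4)/(5 + (6 + 0*5))) + 24 = 38*(2*(-4)/(5 + (6 + 0))) + 24 = 38*(2*(-4)/(5 + 6)) + 24 = 38*(2*(-4)/11) + 24 = 38*(2*(-4)*(1/11)) + 24 = 38*(-8/11) + 24 = -304/11 + 24 = -40/11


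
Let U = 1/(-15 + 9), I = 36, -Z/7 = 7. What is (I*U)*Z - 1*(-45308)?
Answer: 45602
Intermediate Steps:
Z = -49 (Z = -7*7 = -49)
U = -1/6 (U = 1/(-6) = -1/6 ≈ -0.16667)
(I*U)*Z - 1*(-45308) = (36*(-1/6))*(-49) - 1*(-45308) = -6*(-49) + 45308 = 294 + 45308 = 45602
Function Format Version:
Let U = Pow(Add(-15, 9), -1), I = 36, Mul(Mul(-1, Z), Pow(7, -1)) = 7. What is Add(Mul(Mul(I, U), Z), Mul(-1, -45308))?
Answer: 45602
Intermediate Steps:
Z = -49 (Z = Mul(-7, 7) = -49)
U = Rational(-1, 6) (U = Pow(-6, -1) = Rational(-1, 6) ≈ -0.16667)
Add(Mul(Mul(I, U), Z), Mul(-1, -45308)) = Add(Mul(Mul(36, Rational(-1, 6)), -49), Mul(-1, -45308)) = Add(Mul(-6, -49), 45308) = Add(294, 45308) = 45602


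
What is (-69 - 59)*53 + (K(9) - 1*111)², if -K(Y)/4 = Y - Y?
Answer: 5537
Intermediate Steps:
K(Y) = 0 (K(Y) = -4*(Y - Y) = -4*0 = 0)
(-69 - 59)*53 + (K(9) - 1*111)² = (-69 - 59)*53 + (0 - 1*111)² = -128*53 + (0 - 111)² = -6784 + (-111)² = -6784 + 12321 = 5537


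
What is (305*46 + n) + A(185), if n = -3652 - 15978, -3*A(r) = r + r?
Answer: -17170/3 ≈ -5723.3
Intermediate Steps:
A(r) = -2*r/3 (A(r) = -(r + r)/3 = -2*r/3)
n = -19630
(305*46 + n) + A(185) = (305*46 - 19630) - 2/3*185 = (14030 - 19630) - 370/3 = -5600 - 370/3 = -17170/3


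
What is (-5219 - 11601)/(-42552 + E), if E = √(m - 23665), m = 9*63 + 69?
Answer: 715724640/1810695733 + 16820*I*√23029/1810695733 ≈ 0.39528 + 0.0014097*I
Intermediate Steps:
m = 636 (m = 567 + 69 = 636)
E = I*√23029 (E = √(636 - 23665) = √(-23029) = I*√23029 ≈ 151.75*I)
(-5219 - 11601)/(-42552 + E) = (-5219 - 11601)/(-42552 + I*√23029) = -16820/(-42552 + I*√23029)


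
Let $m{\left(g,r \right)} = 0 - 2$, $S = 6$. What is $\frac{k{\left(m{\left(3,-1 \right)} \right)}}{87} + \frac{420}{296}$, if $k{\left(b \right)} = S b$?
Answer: $\frac{2749}{2146} \approx 1.281$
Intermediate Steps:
$m{\left(g,r \right)} = -2$ ($m{\left(g,r \right)} = 0 - 2 = -2$)
$k{\left(b \right)} = 6 b$
$\frac{k{\left(m{\left(3,-1 \right)} \right)}}{87} + \frac{420}{296} = \frac{6 \left(-2\right)}{87} + \frac{420}{296} = \left(-12\right) \frac{1}{87} + 420 \cdot \frac{1}{296} = - \frac{4}{29} + \frac{105}{74} = \frac{2749}{2146}$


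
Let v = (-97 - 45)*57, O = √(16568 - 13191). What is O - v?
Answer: 8094 + √3377 ≈ 8152.1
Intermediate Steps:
O = √3377 ≈ 58.112
v = -8094 (v = -142*57 = -8094)
O - v = √3377 - 1*(-8094) = √3377 + 8094 = 8094 + √3377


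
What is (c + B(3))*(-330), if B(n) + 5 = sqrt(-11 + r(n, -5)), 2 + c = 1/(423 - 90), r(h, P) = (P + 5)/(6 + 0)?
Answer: 256300/111 - 330*I*sqrt(11) ≈ 2309.0 - 1094.5*I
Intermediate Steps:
r(h, P) = 5/6 + P/6 (r(h, P) = (5 + P)/6 = (5 + P)*(1/6) = 5/6 + P/6)
c = -665/333 (c = -2 + 1/(423 - 90) = -2 + 1/333 = -665/333 ≈ -1.9970)
B(n) = -5 + I*sqrt(11) (B(n) = -5 + sqrt(-11 + (5/6 + (1/6)*(-5))) = -5 + sqrt(-11 + (5/6 - 5/6)) = -5 + sqrt(-11 + 0) = -5 + sqrt(-11) = -5 + I*sqrt(11))
(c + B(3))*(-330) = (-665/333 + (-5 + I*sqrt(11)))*(-330) = (-2330/333 + I*sqrt(11))*(-330) = 256300/111 - 330*I*sqrt(11)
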